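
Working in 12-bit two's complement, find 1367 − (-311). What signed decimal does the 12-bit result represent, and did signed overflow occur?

1367 → 010101010111
-311 → 111011001001
Subtract via negate-and-add: invert 111011001001 + 1 = 000100110111 (i.e. 311).
  010101010111
+ 000100110111
= 011010001110
Result 011010001110: MSB = 0 → value 1678.
Both addends (after negating the subtrahend) are non-negative and so is the stored result: no signed overflow.

1678; no overflow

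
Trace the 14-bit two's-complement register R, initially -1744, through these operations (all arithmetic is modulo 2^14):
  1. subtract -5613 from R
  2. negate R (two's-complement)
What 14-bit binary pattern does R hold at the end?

Start: R = -1744 = 11100100110000.
R = -1744 − (-5613) = 3869 = 00111100011101
R = −(3869) = -3869 = 11000011100011

11000011100011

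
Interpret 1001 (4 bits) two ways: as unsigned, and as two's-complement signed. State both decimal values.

Unsigned: 1001 = 9.
Signed: MSB=1 → 9 − 16 = -7.

unsigned = 9, signed = -7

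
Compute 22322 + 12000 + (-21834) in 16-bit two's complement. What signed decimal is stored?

12488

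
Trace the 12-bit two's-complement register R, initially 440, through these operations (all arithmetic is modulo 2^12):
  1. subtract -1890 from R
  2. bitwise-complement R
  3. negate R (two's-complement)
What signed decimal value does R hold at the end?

-1765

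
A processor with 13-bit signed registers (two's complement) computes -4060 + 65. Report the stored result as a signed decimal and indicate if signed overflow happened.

-4060 → 1000000100100
65 → 0000001000001
  1000000100100
+ 0000001000001
= 1000001100101
Result 1000001100101: MSB = 1 → 4197 − 8192 = -3995.
Addends have opposite signs, so signed overflow cannot occur.

-3995; no overflow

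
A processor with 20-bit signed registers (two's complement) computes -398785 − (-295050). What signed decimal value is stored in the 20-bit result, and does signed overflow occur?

-398785 → 10011110101000111111
-295050 → 10110111111101110110
Subtract via negate-and-add: invert 10110111111101110110 + 1 = 01001000000010001010 (i.e. 295050).
  10011110101000111111
+ 01001000000010001010
= 11100110101011001001
Result 11100110101011001001: MSB = 1 → 944841 − 1048576 = -103735.
Addends (after negating the subtrahend) have opposite signs, so signed overflow cannot occur.

-103735; no overflow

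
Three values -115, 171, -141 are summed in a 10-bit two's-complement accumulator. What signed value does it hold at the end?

-85

-115 + 171 = 56 (0000111000)
56 + (-141) = -85 (1110101011)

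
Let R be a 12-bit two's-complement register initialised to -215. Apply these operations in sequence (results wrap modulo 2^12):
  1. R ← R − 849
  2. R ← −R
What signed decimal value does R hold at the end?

1064

Start: R = -215 = 111100101001.
R = -215 − 849 = -1064 = 101111011000
R = −(-1064) = 1064 = 010000101000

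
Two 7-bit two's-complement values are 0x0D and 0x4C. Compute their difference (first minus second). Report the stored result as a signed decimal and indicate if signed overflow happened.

0x0D = 0001101 = 13 (signed)
0x4C = 1001100 = -52 (signed)
Subtract via negate-and-add: invert 1001100 + 1 = 0110100 (i.e. 52).
  0001101
+ 0110100
= 1000001
Result 1000001: MSB = 1 → 65 − 128 = -63.
Both addends (after negating the subtrahend) are non-negative but the stored result is negative: signed overflow. The true value 13 − (-52) = 65 lies outside [-64, 63].

-63; overflow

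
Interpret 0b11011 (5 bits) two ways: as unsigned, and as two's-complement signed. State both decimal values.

unsigned = 27, signed = -5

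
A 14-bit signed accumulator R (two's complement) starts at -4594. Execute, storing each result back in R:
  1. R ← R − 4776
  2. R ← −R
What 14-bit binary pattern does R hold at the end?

Start: R = -4594 = 10111000001110.
R = -4594 − 4776 = -9370; wraps to 7014 = 01101101100110
R = −(7014) = -7014 = 10010010011010

10010010011010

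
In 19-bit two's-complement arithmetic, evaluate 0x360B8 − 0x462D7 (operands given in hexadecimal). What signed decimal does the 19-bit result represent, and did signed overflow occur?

0x360B8 = 0110110000010111000 = 221368 (signed)
0x462D7 = 1000110001011010111 = -236841 (signed)
Subtract via negate-and-add: invert 1000110001011010111 + 1 = 0111001110100101001 (i.e. 236841).
  0110110000010111000
+ 0111001110100101001
= 1101111110111100001
Result 1101111110111100001: MSB = 1 → 458209 − 524288 = -66079.
Both addends (after negating the subtrahend) are non-negative but the stored result is negative: signed overflow. The true value 221368 − (-236841) = 458209 lies outside [-262144, 262143].

-66079; overflow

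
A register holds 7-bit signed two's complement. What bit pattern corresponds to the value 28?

0011100

28 is non-negative, so write it directly in 7 bits: 0011100.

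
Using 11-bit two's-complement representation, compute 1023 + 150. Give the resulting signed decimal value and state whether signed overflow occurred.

-875; overflow

1023 → 01111111111
150 → 00010010110
  01111111111
+ 00010010110
= 10010010101
Result 10010010101: MSB = 1 → 1173 − 2048 = -875.
Both addends are non-negative but the stored result is negative: signed overflow. The true value 1023 + 150 = 1173 lies outside [-1024, 1023].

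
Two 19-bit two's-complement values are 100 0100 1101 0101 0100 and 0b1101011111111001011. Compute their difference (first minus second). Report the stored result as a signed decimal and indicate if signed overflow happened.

100 0100 1101 0101 0100 → 1000100110101010100 = -242348 (signed)
0b1101011111111001011 → 1101011111111001011 = -81973 (signed)
Subtract via negate-and-add: invert 1101011111111001011 + 1 = 0010100000000110101 (i.e. 81973).
  1000100110101010100
+ 0010100000000110101
= 1011000110110001001
Result 1011000110110001001: MSB = 1 → 363913 − 524288 = -160375.
Addends (after negating the subtrahend) have opposite signs, so signed overflow cannot occur.

-160375; no overflow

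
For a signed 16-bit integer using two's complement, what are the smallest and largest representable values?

min = -32768, max = 32767

Minimum: −2^15 = -32768.
Maximum: 2^15 − 1 = 32767.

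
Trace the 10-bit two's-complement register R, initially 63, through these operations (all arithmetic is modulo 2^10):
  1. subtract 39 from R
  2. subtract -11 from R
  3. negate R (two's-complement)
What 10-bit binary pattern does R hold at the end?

1111011101

Start: R = 63 = 0000111111.
R = 63 − 39 = 24 = 0000011000
R = 24 − (-11) = 35 = 0000100011
R = −(35) = -35 = 1111011101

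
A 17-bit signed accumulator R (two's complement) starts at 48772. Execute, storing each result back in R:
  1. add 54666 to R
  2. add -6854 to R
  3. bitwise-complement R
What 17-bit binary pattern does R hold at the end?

Start: R = 48772 = 01011111010000100.
R = 48772 + 54666 = 103438; wraps to -27634 = 11001010000001110
R = -27634 + (-6854) = -34488 = 10111100101001000
R = NOT 10111100101001000 = 01000011010110111 = 34487

01000011010110111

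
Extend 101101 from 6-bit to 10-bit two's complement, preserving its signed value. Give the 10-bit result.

1111101101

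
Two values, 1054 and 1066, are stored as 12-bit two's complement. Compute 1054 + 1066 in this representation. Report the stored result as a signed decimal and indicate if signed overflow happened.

1054 → 010000011110
1066 → 010000101010
  010000011110
+ 010000101010
= 100001001000
Result 100001001000: MSB = 1 → 2120 − 4096 = -1976.
Both addends are non-negative but the stored result is negative: signed overflow. The true value 1054 + 1066 = 2120 lies outside [-2048, 2047].

-1976; overflow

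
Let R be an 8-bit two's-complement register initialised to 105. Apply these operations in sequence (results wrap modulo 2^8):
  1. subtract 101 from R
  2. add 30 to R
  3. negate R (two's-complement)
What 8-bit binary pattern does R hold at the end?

11011110

Start: R = 105 = 01101001.
R = 105 − 101 = 4 = 00000100
R = 4 + 30 = 34 = 00100010
R = −(34) = -34 = 11011110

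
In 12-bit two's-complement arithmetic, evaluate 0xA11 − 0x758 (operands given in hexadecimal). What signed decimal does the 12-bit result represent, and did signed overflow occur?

0xA11 = 101000010001 = -1519 (signed)
0x758 = 011101011000 = 1880 (signed)
Subtract via negate-and-add: invert 011101011000 + 1 = 100010101000 (i.e. -1880).
  101000010001
+ 100010101000
= 001010111001  (discard carry-out 1)
Result 001010111001: MSB = 0 → value 697.
Both addends (after negating the subtrahend) are negative but the stored result is non-negative: signed overflow. The true value -1519 − 1880 = -3399 lies outside [-2048, 2047].

697; overflow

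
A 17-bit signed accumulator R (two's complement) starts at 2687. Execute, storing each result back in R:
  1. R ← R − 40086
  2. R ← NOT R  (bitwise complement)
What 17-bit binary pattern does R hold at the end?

Start: R = 2687 = 00000101001111111.
R = 2687 − 40086 = -37399 = 10110110111101001
R = NOT 10110110111101001 = 01001001000010110 = 37398

01001001000010110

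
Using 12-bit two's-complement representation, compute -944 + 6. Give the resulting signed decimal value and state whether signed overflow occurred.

-938; no overflow

-944 → 110001010000
6 → 000000000110
  110001010000
+ 000000000110
= 110001010110
Result 110001010110: MSB = 1 → 3158 − 4096 = -938.
Addends have opposite signs, so signed overflow cannot occur.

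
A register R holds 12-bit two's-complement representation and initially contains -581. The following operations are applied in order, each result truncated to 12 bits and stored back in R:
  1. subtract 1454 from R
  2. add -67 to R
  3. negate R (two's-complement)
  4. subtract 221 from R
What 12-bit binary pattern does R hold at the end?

011101011001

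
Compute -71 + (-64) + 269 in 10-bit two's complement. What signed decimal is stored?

-71 + (-64) = -135 (1101111001)
-135 + 269 = 134 (0010000110)

134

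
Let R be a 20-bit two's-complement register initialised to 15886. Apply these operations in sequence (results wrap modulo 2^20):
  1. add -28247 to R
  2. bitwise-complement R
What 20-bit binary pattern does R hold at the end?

00000011000001001000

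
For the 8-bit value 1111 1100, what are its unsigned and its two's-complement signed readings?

unsigned = 252, signed = -4

Unsigned: 11111100 = 252.
Signed: MSB=1 → 252 − 256 = -4.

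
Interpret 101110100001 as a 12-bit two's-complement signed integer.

-1119

MSB is 1, so the value is negative.
Unsigned reading: 2977. Subtract 2^12 = 4096: 2977 − 4096 = -1119.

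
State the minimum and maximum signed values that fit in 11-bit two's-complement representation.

min = -1024, max = 1023

Minimum: −2^10 = -1024.
Maximum: 2^10 − 1 = 1023.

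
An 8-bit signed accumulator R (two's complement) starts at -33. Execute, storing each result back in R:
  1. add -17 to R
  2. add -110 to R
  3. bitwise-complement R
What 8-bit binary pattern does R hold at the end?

10011111

Start: R = -33 = 11011111.
R = -33 + (-17) = -50 = 11001110
R = -50 + (-110) = -160; wraps to 96 = 01100000
R = NOT 01100000 = 10011111 = -97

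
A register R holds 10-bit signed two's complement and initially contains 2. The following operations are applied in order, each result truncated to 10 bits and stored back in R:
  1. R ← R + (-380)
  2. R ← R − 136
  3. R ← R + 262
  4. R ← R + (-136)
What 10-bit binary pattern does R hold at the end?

Start: R = 2 = 0000000010.
R = 2 + (-380) = -378 = 1010000110
R = -378 − 136 = -514; wraps to 510 = 0111111110
R = 510 + 262 = 772; wraps to -252 = 1100000100
R = -252 + (-136) = -388 = 1001111100

1001111100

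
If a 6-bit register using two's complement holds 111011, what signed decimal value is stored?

MSB is 1, so the value is negative.
Unsigned reading: 59. Subtract 2^6 = 64: 59 − 64 = -5.

-5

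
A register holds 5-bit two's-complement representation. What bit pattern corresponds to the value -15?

10001

|-15| = 15 = 01111 in 5 bits.
Invert the bits: 10000. Add 1: 10001.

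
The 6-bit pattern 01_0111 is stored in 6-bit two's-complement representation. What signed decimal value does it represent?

MSB is 0, so the value is non-negative: 010111 = 23.

23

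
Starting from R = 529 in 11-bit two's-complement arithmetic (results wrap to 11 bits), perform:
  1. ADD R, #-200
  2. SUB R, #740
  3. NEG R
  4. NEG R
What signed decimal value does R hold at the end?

Start: R = 529 = 01000010001.
R = 529 + (-200) = 329 = 00101001001
R = 329 − 740 = -411 = 11001100101
R = −(-411) = 411 = 00110011011
R = −(411) = -411 = 11001100101

-411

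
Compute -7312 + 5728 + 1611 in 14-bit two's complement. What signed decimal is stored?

27

-7312 + 5728 = -1584 (11100111010000)
-1584 + 1611 = 27 (00000000011011)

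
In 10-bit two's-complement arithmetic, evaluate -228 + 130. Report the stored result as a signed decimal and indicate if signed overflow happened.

-228 → 1100011100
130 → 0010000010
  1100011100
+ 0010000010
= 1110011110
Result 1110011110: MSB = 1 → 926 − 1024 = -98.
Addends have opposite signs, so signed overflow cannot occur.

-98; no overflow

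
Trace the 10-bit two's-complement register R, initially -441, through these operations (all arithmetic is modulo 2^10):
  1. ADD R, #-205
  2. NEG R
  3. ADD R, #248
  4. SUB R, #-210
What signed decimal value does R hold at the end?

Start: R = -441 = 1001000111.
R = -441 + (-205) = -646; wraps to 378 = 0101111010
R = −(378) = -378 = 1010000110
R = -378 + 248 = -130 = 1101111110
R = -130 − (-210) = 80 = 0001010000

80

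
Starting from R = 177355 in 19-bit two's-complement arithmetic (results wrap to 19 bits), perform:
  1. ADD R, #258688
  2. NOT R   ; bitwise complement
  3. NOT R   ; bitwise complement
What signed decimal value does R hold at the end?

Start: R = 177355 = 0101011010011001011.
R = 177355 + 258688 = 436043; wraps to -88245 = 1101010011101001011
R = NOT 1101010011101001011 = 0010101100010110100 = 88244
R = NOT 0010101100010110100 = 1101010011101001011 = -88245

-88245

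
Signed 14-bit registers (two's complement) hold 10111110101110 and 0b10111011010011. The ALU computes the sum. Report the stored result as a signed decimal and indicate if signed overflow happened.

7809; overflow

10111110101110 = -4178 (signed)
0b10111011010011 → 10111011010011 = -4397 (signed)
  10111110101110
+ 10111011010011
= 01111010000001  (discard carry-out 1)
Result 01111010000001: MSB = 0 → value 7809.
Both addends are negative but the stored result is non-negative: signed overflow. The true value -4178 + (-4397) = -8575 lies outside [-8192, 8191].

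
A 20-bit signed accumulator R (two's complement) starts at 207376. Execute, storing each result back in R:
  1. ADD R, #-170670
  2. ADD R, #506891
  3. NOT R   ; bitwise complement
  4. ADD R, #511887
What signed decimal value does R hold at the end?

Start: R = 207376 = 00110010101000010000.
R = 207376 + (-170670) = 36706 = 00001000111101100010
R = 36706 + 506891 = 543597; wraps to -504979 = 10000100101101101101
R = NOT 10000100101101101101 = 01111011010010010010 = 504978
R = 504978 + 511887 = 1016865; wraps to -31711 = 11111000010000100001

-31711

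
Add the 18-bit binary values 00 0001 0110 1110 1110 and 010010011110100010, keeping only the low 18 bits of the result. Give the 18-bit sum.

  000001011011101110
+ 010010011110100010
= 010011111010010000

010011111010010000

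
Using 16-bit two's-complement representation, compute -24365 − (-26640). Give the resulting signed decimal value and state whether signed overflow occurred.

-24365 → 1010000011010011
-26640 → 1001011111110000
Subtract via negate-and-add: invert 1001011111110000 + 1 = 0110100000010000 (i.e. 26640).
  1010000011010011
+ 0110100000010000
= 0000100011100011  (discard carry-out 1)
Result 0000100011100011: MSB = 0 → value 2275.
Addends (after negating the subtrahend) have opposite signs, so signed overflow cannot occur.

2275; no overflow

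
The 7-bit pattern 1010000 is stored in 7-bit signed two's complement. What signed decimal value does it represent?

MSB is 1, so the value is negative.
Unsigned reading: 80. Subtract 2^7 = 128: 80 − 128 = -48.

-48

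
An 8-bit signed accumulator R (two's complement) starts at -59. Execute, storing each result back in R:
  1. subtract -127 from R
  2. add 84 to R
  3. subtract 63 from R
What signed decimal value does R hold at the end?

89

Start: R = -59 = 11000101.
R = -59 − (-127) = 68 = 01000100
R = 68 + 84 = 152; wraps to -104 = 10011000
R = -104 − 63 = -167; wraps to 89 = 01011001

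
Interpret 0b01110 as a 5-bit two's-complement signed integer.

14

MSB is 0, so the value is non-negative: 01110 = 14.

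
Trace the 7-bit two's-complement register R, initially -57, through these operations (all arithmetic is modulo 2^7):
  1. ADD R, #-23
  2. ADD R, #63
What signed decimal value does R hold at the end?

-17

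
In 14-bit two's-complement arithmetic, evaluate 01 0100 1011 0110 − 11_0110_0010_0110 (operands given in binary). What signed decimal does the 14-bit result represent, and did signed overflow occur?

7824; no overflow

01 0100 1011 0110 → 01010010110110 = 5302 (signed)
11_0110_0010_0110 → 11011000100110 = -2522 (signed)
Subtract via negate-and-add: invert 11011000100110 + 1 = 00100111011010 (i.e. 2522).
  01010010110110
+ 00100111011010
= 01111010010000
Result 01111010010000: MSB = 0 → value 7824.
Both addends (after negating the subtrahend) are non-negative and so is the stored result: no signed overflow.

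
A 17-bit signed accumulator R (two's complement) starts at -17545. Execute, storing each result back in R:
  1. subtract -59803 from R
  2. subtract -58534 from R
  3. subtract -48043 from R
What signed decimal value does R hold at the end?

17763

Start: R = -17545 = 11011101101110111.
R = -17545 − (-59803) = 42258 = 01010010100010010
R = 42258 − (-58534) = 100792; wraps to -30280 = 11000100110111000
R = -30280 − (-48043) = 17763 = 00100010101100011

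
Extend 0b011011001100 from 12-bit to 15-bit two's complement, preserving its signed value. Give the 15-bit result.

000011011001100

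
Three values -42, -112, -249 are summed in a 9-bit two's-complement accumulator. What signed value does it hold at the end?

-42 + (-112) = -154 (101100110)
-154 + (-249) = -403 → wraps to 109 (001101101)

109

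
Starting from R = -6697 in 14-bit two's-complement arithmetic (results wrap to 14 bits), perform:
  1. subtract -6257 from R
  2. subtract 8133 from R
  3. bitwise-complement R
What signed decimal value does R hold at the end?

Start: R = -6697 = 10010111010111.
R = -6697 − (-6257) = -440 = 11111001001000
R = -440 − 8133 = -8573; wraps to 7811 = 01111010000011
R = NOT 01111010000011 = 10000101111100 = -7812

-7812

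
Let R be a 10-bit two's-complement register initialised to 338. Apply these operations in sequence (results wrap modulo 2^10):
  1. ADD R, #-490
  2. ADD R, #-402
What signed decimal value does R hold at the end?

Start: R = 338 = 0101010010.
R = 338 + (-490) = -152 = 1101101000
R = -152 + (-402) = -554; wraps to 470 = 0111010110

470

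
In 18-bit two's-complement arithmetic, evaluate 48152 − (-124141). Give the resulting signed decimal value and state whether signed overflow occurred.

-89851; overflow

48152 → 001011110000011000
-124141 → 100001101100010011
Subtract via negate-and-add: invert 100001101100010011 + 1 = 011110010011101101 (i.e. 124141).
  001011110000011000
+ 011110010011101101
= 101010000100000101
Result 101010000100000101: MSB = 1 → 172293 − 262144 = -89851.
Both addends (after negating the subtrahend) are non-negative but the stored result is negative: signed overflow. The true value 48152 − (-124141) = 172293 lies outside [-131072, 131071].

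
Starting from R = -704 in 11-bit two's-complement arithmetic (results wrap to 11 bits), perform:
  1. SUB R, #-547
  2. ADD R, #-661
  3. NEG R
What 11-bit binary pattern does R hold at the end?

01100110010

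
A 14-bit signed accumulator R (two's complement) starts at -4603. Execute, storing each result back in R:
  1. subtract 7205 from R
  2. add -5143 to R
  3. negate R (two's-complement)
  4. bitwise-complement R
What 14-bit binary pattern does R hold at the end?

11110111001000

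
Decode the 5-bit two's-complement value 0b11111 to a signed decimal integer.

MSB is 1, so the value is negative.
Invert: 00000. Add 1: 00001 = 1. So the value is −1.

-1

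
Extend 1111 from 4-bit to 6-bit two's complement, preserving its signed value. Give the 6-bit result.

111111

MSB of 1111 is 1; replicate it into the new high bits.
11|1111 → 111111 (still -1).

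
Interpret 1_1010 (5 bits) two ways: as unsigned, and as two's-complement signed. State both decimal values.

unsigned = 26, signed = -6

Unsigned: 11010 = 26.
Signed: MSB=1 → 26 − 32 = -6.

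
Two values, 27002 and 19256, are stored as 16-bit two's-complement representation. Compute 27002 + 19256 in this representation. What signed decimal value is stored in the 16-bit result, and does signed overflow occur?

27002 → 0110100101111010
19256 → 0100101100111000
  0110100101111010
+ 0100101100111000
= 1011010010110010
Result 1011010010110010: MSB = 1 → 46258 − 65536 = -19278.
Both addends are non-negative but the stored result is negative: signed overflow. The true value 27002 + 19256 = 46258 lies outside [-32768, 32767].

-19278; overflow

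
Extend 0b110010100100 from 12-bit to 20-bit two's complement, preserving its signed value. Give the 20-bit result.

11111111110010100100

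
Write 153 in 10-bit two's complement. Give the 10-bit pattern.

153 is non-negative, so write it directly in 10 bits: 0010011001.

0010011001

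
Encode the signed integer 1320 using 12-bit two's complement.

1320 is non-negative, so write it directly in 12 bits: 010100101000.

010100101000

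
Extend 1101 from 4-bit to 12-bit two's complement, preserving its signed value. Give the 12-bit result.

MSB of 1101 is 1; replicate it into the new high bits.
11111111|1101 → 111111111101 (still -3).

111111111101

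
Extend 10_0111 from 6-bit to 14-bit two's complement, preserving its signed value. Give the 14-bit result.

11111111100111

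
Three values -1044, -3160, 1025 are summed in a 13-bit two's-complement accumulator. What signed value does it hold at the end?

-1044 + (-3160) = -4204 → wraps to 3988 (0111110010100)
3988 + 1025 = 5013 → wraps to -3179 (1001110010101)

-3179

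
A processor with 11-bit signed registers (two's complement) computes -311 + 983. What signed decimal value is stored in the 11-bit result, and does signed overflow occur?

672; no overflow

-311 → 11011001001
983 → 01111010111
  11011001001
+ 01111010111
= 01010100000  (discard carry-out 1)
Result 01010100000: MSB = 0 → value 672.
Addends have opposite signs, so signed overflow cannot occur.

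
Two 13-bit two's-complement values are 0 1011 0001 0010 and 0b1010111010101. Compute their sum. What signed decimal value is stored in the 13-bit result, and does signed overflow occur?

0 1011 0001 0010 → 0101100010010 = 2834 (signed)
0b1010111010101 → 1010111010101 = -2603 (signed)
  0101100010010
+ 1010111010101
= 0000011100111  (discard carry-out 1)
Result 0000011100111: MSB = 0 → value 231.
Addends have opposite signs, so signed overflow cannot occur.

231; no overflow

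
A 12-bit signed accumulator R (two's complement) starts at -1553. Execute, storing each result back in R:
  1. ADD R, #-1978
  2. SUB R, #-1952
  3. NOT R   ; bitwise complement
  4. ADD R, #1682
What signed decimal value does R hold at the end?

-836

Start: R = -1553 = 100111101111.
R = -1553 + (-1978) = -3531; wraps to 565 = 001000110101
R = 565 − (-1952) = 2517; wraps to -1579 = 100111010101
R = NOT 100111010101 = 011000101010 = 1578
R = 1578 + 1682 = 3260; wraps to -836 = 110010111100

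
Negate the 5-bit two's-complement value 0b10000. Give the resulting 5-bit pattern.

10000

Invert: 01111. Add 1: 10000.
(0b10000 is the minimum value -16; its negation overflows and yields itself.)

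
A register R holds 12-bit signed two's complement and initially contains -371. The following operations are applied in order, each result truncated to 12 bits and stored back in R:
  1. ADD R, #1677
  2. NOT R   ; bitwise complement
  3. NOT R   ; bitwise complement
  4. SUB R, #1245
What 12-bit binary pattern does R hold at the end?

000000111101

Start: R = -371 = 111010001101.
R = -371 + 1677 = 1306 = 010100011010
R = NOT 010100011010 = 101011100101 = -1307
R = NOT 101011100101 = 010100011010 = 1306
R = 1306 − 1245 = 61 = 000000111101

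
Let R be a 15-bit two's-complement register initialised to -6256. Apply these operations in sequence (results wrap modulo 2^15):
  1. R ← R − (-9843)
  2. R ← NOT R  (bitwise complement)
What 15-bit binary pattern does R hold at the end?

111000111111100

Start: R = -6256 = 110011110010000.
R = -6256 − (-9843) = 3587 = 000111000000011
R = NOT 000111000000011 = 111000111111100 = -3588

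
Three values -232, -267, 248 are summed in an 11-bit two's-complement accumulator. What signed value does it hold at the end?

-251

-232 + (-267) = -499 (11000001101)
-499 + 248 = -251 (11100000101)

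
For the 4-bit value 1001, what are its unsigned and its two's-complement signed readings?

unsigned = 9, signed = -7

Unsigned: 1001 = 9.
Signed: MSB=1 → 9 − 16 = -7.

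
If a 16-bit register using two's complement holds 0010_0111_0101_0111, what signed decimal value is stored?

MSB is 0, so the value is non-negative: 0010011101010111 = 10071.

10071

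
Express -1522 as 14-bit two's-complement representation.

11101000001110

|-1522| = 1522 = 00010111110010 in 14 bits.
Invert the bits: 11101000001101. Add 1: 11101000001110.
Check: 11101000001110 reads as 14862 − 16384 = -1522.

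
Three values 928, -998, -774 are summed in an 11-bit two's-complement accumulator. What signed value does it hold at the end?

928 + (-998) = -70 (11110111010)
-70 + (-774) = -844 (10010110100)

-844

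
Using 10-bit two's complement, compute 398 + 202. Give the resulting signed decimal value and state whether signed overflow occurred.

-424; overflow

398 → 0110001110
202 → 0011001010
  0110001110
+ 0011001010
= 1001011000
Result 1001011000: MSB = 1 → 600 − 1024 = -424.
Both addends are non-negative but the stored result is negative: signed overflow. The true value 398 + 202 = 600 lies outside [-512, 511].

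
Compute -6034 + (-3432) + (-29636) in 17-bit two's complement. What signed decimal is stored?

-39102

-6034 + (-3432) = -9466 (11101101100000110)
-9466 + (-29636) = -39102 (10110011101000010)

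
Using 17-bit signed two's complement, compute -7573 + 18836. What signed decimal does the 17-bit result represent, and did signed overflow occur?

-7573 → 11110001001101011
18836 → 00100100110010100
  11110001001101011
+ 00100100110010100
= 00010101111111111  (discard carry-out 1)
Result 00010101111111111: MSB = 0 → value 11263.
Addends have opposite signs, so signed overflow cannot occur.

11263; no overflow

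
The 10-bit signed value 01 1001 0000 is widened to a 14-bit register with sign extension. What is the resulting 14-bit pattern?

MSB of 0110010000 is 0; replicate it into the new high bits.
0000|0110010000 → 00000110010000 (still 400).

00000110010000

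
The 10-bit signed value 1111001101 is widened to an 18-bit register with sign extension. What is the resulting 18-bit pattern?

111111111111001101

MSB of 1111001101 is 1; replicate it into the new high bits.
11111111|1111001101 → 111111111111001101 (still -51).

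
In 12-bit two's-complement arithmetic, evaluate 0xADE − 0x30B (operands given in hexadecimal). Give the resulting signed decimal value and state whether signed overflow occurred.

0xADE = 101011011110 = -1314 (signed)
0x30B = 001100001011 = 779 (signed)
Subtract via negate-and-add: invert 001100001011 + 1 = 110011110101 (i.e. -779).
  101011011110
+ 110011110101
= 011111010011  (discard carry-out 1)
Result 011111010011: MSB = 0 → value 2003.
Both addends (after negating the subtrahend) are negative but the stored result is non-negative: signed overflow. The true value -1314 − 779 = -2093 lies outside [-2048, 2047].

2003; overflow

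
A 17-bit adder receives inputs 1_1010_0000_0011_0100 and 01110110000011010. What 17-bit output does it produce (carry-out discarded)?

  11010000000110100
+ 01110110000011010
= 01000110001001110  (discard carry-out 1)

01000110001001110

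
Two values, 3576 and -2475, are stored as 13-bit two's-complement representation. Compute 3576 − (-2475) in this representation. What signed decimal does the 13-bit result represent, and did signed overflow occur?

3576 → 0110111111000
-2475 → 1011001010101
Subtract via negate-and-add: invert 1011001010101 + 1 = 0100110101011 (i.e. 2475).
  0110111111000
+ 0100110101011
= 1011110100011
Result 1011110100011: MSB = 1 → 6051 − 8192 = -2141.
Both addends (after negating the subtrahend) are non-negative but the stored result is negative: signed overflow. The true value 3576 − (-2475) = 6051 lies outside [-4096, 4095].

-2141; overflow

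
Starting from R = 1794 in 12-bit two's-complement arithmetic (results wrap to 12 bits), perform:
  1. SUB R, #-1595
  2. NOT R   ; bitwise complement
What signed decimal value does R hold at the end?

Start: R = 1794 = 011100000010.
R = 1794 − (-1595) = 3389; wraps to -707 = 110100111101
R = NOT 110100111101 = 001011000010 = 706

706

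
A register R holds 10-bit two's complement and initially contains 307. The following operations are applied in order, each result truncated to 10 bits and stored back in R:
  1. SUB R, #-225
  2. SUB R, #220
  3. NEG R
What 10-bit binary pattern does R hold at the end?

1011001000

Start: R = 307 = 0100110011.
R = 307 − (-225) = 532; wraps to -492 = 1000010100
R = -492 − 220 = -712; wraps to 312 = 0100111000
R = −(312) = -312 = 1011001000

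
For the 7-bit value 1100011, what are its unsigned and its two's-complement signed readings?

unsigned = 99, signed = -29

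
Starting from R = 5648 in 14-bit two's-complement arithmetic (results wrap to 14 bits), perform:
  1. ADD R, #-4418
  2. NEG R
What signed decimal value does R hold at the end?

Start: R = 5648 = 01011000010000.
R = 5648 + (-4418) = 1230 = 00010011001110
R = −(1230) = -1230 = 11101100110010

-1230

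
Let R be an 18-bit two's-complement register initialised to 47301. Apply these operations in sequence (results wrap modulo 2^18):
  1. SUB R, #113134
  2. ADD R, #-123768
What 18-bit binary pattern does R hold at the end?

Start: R = 47301 = 001011100011000101.
R = 47301 − 113134 = -65833 = 101111111011010111
R = -65833 + (-123768) = -189601; wraps to 72543 = 010001101101011111

010001101101011111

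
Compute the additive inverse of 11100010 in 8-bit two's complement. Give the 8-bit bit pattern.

00011110

Invert: 00011101. Add 1: 00011110.
Check: 11100010 = -30, 00011110 = 30.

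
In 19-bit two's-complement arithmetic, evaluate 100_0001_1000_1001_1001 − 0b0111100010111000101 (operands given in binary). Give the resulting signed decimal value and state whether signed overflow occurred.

21204; overflow

100_0001_1000_1001_1001 → 1000001100010011001 = -255847 (signed)
0b0111100010111000101 → 0111100010111000101 = 247237 (signed)
Subtract via negate-and-add: invert 0111100010111000101 + 1 = 1000011101000111011 (i.e. -247237).
  1000001100010011001
+ 1000011101000111011
= 0000101001011010100  (discard carry-out 1)
Result 0000101001011010100: MSB = 0 → value 21204.
Both addends (after negating the subtrahend) are negative but the stored result is non-negative: signed overflow. The true value -255847 − 247237 = -503084 lies outside [-262144, 262143].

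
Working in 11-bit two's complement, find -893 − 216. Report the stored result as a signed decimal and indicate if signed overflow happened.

939; overflow

-893 → 10010000011
216 → 00011011000
Subtract via negate-and-add: invert 00011011000 + 1 = 11100101000 (i.e. -216).
  10010000011
+ 11100101000
= 01110101011  (discard carry-out 1)
Result 01110101011: MSB = 0 → value 939.
Both addends (after negating the subtrahend) are negative but the stored result is non-negative: signed overflow. The true value -893 − 216 = -1109 lies outside [-1024, 1023].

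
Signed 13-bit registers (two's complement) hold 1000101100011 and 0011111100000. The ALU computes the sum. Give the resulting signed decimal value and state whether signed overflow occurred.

1000101100011 = -3741 (signed)
0011111100000 = 2016 (signed)
  1000101100011
+ 0011111100000
= 1100101000011
Result 1100101000011: MSB = 1 → 6467 − 8192 = -1725.
Addends have opposite signs, so signed overflow cannot occur.

-1725; no overflow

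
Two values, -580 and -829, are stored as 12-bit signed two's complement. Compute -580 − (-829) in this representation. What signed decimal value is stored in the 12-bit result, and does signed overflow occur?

249; no overflow

-580 → 110110111100
-829 → 110011000011
Subtract via negate-and-add: invert 110011000011 + 1 = 001100111101 (i.e. 829).
  110110111100
+ 001100111101
= 000011111001  (discard carry-out 1)
Result 000011111001: MSB = 0 → value 249.
Addends (after negating the subtrahend) have opposite signs, so signed overflow cannot occur.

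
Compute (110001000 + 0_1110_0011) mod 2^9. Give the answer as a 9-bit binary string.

  110001000
+ 011100011
= 001101011  (discard carry-out 1)

001101011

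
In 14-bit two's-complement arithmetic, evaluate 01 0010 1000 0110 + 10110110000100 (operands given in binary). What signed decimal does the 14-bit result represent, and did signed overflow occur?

10; no overflow

01 0010 1000 0110 → 01001010000110 = 4742 (signed)
10110110000100 = -4732 (signed)
  01001010000110
+ 10110110000100
= 00000000001010  (discard carry-out 1)
Result 00000000001010: MSB = 0 → value 10.
Addends have opposite signs, so signed overflow cannot occur.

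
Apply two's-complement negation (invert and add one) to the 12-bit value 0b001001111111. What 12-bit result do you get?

Invert: 110110000000. Add 1: 110110000001.
Check: 001001111111 = 639, 110110000001 = -639.

110110000001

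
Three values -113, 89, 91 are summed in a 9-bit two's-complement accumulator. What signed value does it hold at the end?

67

-113 + 89 = -24 (111101000)
-24 + 91 = 67 (001000011)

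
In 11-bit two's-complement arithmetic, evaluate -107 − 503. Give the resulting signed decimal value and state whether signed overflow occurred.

-610; no overflow

-107 → 11110010101
503 → 00111110111
Subtract via negate-and-add: invert 00111110111 + 1 = 11000001001 (i.e. -503).
  11110010101
+ 11000001001
= 10110011110  (discard carry-out 1)
Result 10110011110: MSB = 1 → 1438 − 2048 = -610.
Both addends (after negating the subtrahend) are negative and so is the stored result: no signed overflow.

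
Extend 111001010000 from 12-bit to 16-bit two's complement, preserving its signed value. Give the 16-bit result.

MSB of 111001010000 is 1; replicate it into the new high bits.
1111|111001010000 → 1111111001010000 (still -432).

1111111001010000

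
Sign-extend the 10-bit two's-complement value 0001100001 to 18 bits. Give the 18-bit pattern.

MSB of 0001100001 is 0; replicate it into the new high bits.
00000000|0001100001 → 000000000001100001 (still 97).

000000000001100001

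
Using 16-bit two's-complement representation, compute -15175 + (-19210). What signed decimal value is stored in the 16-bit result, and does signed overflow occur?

-15175 → 1100010010111001
-19210 → 1011010011110110
  1100010010111001
+ 1011010011110110
= 0111100110101111  (discard carry-out 1)
Result 0111100110101111: MSB = 0 → value 31151.
Both addends are negative but the stored result is non-negative: signed overflow. The true value -15175 + (-19210) = -34385 lies outside [-32768, 32767].

31151; overflow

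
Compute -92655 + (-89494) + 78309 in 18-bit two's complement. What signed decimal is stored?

-92655 + (-89494) = -182149 → wraps to 79995 (010011100001111011)
79995 + 78309 = 158304 → wraps to -103840 (100110101001100000)

-103840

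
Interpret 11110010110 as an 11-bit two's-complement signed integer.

-106

MSB is 1, so the value is negative.
Unsigned reading: 1942. Subtract 2^11 = 2048: 1942 − 2048 = -106.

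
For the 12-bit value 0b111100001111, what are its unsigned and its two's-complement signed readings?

unsigned = 3855, signed = -241

Unsigned: 111100001111 = 3855.
Signed: MSB=1 → 3855 − 4096 = -241.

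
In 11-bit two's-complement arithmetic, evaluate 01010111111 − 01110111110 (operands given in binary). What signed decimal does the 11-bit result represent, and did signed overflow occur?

-255; no overflow

01010111111 = 703 (signed)
01110111110 = 958 (signed)
Subtract via negate-and-add: invert 01110111110 + 1 = 10001000010 (i.e. -958).
  01010111111
+ 10001000010
= 11100000001
Result 11100000001: MSB = 1 → 1793 − 2048 = -255.
Addends (after negating the subtrahend) have opposite signs, so signed overflow cannot occur.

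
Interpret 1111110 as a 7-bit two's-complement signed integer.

MSB is 1, so the value is negative.
Unsigned reading: 126. Subtract 2^7 = 128: 126 − 128 = -2.

-2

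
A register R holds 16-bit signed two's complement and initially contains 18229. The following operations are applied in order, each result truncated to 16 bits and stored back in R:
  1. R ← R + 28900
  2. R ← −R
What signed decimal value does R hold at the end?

18407

Start: R = 18229 = 0100011100110101.
R = 18229 + 28900 = 47129; wraps to -18407 = 1011100000011001
R = −(-18407) = 18407 = 0100011111100111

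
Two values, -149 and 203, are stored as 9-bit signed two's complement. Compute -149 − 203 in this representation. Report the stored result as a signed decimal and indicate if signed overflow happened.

-149 → 101101011
203 → 011001011
Subtract via negate-and-add: invert 011001011 + 1 = 100110101 (i.e. -203).
  101101011
+ 100110101
= 010100000  (discard carry-out 1)
Result 010100000: MSB = 0 → value 160.
Both addends (after negating the subtrahend) are negative but the stored result is non-negative: signed overflow. The true value -149 − 203 = -352 lies outside [-256, 255].

160; overflow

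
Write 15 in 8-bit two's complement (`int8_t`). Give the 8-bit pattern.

00001111

15 is non-negative, so write it directly in 8 bits: 00001111.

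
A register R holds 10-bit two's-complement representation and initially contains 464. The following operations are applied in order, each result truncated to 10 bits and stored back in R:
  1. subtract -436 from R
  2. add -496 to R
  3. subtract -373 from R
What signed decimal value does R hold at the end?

Start: R = 464 = 0111010000.
R = 464 − (-436) = 900; wraps to -124 = 1110000100
R = -124 + (-496) = -620; wraps to 404 = 0110010100
R = 404 − (-373) = 777; wraps to -247 = 1100001001

-247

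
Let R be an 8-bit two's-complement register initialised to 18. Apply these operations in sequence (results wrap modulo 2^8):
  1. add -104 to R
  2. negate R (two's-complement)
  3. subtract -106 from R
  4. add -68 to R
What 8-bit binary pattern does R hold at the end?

Start: R = 18 = 00010010.
R = 18 + (-104) = -86 = 10101010
R = −(-86) = 86 = 01010110
R = 86 − (-106) = 192; wraps to -64 = 11000000
R = -64 + (-68) = -132; wraps to 124 = 01111100

01111100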